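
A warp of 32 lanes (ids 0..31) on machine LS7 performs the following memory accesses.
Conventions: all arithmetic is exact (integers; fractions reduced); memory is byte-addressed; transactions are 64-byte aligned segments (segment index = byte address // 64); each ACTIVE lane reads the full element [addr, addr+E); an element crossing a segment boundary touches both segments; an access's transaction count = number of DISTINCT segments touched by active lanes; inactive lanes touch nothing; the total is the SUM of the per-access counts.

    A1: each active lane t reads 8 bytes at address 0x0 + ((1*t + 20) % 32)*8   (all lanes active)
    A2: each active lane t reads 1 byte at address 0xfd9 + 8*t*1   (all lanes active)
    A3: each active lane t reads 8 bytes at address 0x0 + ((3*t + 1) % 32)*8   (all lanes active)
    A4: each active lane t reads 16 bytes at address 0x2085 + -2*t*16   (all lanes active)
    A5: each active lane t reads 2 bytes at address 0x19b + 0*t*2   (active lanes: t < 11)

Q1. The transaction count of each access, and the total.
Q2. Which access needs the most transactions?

A1: 4 transactions
A2: 5 transactions
A3: 4 transactions
A4: 17 transactions
A5: 1 transaction

Answer: 4,5,4,17,1; total 31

Answer: A4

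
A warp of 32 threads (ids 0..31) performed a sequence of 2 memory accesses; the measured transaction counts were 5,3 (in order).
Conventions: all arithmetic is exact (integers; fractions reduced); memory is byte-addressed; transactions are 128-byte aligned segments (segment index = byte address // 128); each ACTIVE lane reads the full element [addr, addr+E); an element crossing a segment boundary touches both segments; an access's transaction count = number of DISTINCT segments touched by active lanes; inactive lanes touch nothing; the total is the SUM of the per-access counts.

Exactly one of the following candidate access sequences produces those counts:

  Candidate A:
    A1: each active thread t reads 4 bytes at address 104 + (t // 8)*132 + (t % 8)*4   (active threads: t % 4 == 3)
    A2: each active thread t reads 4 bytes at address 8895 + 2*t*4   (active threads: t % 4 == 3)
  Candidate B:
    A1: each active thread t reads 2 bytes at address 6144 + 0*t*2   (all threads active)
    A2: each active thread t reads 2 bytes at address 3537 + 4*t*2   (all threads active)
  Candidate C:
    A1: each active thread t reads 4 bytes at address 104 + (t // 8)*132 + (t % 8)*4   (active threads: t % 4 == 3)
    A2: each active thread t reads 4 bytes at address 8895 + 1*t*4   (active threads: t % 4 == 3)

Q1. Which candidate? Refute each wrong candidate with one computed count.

B: A1 gives 1 transaction, not 5
C: A2 gives 2 transactions, not 3
A: all counts match (5,3)

Answer: A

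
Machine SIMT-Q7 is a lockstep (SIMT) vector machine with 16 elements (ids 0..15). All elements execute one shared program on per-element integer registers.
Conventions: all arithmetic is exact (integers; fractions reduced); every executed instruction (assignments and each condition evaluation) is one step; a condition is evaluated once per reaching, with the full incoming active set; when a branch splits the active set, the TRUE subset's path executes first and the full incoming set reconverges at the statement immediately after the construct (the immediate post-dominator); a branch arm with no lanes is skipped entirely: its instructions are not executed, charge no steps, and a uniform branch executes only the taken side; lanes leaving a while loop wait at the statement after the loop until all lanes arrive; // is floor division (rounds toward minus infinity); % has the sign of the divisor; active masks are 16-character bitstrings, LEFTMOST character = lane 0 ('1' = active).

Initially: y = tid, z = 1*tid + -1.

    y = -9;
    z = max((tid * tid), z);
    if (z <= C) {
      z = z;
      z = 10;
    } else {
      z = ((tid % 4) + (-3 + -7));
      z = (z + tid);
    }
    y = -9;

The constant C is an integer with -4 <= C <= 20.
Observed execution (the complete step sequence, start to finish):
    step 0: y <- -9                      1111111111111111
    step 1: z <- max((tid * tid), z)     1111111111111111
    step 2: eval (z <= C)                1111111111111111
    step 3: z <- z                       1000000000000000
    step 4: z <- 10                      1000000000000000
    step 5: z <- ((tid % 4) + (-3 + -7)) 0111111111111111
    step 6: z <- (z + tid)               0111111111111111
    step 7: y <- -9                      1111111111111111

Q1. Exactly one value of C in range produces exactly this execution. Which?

Answer: C = 0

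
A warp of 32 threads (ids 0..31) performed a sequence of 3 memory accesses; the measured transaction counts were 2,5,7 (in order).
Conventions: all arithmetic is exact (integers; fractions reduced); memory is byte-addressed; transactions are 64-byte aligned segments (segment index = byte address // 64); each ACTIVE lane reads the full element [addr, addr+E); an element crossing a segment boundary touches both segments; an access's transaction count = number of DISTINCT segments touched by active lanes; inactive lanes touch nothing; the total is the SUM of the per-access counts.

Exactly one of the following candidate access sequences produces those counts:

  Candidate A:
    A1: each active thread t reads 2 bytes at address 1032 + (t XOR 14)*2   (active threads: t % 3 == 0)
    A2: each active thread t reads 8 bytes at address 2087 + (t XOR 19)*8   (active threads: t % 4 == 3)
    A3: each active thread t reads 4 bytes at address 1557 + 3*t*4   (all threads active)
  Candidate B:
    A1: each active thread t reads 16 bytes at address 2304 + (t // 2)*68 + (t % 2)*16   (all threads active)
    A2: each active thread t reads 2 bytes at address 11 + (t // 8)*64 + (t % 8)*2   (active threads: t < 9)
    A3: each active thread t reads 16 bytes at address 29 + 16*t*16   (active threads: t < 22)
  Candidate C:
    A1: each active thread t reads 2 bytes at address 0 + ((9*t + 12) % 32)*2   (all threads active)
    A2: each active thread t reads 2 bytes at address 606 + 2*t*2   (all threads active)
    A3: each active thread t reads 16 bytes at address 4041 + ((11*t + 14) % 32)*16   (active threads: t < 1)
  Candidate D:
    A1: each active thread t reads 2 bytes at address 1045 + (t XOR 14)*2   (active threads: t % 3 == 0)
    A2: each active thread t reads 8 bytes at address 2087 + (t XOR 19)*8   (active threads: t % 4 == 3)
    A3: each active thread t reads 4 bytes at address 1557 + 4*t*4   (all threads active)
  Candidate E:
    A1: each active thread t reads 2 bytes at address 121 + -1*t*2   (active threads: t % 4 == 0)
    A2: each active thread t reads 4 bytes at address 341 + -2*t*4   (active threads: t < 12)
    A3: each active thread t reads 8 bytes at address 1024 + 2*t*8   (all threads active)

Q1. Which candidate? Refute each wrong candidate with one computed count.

B: A1 gives 17 transactions, not 2
C: A1 gives 1 transaction, not 2
D: A3 gives 9 transactions, not 7
E: A1 gives 1 transaction, not 2
A: all counts match (2,5,7)

Answer: A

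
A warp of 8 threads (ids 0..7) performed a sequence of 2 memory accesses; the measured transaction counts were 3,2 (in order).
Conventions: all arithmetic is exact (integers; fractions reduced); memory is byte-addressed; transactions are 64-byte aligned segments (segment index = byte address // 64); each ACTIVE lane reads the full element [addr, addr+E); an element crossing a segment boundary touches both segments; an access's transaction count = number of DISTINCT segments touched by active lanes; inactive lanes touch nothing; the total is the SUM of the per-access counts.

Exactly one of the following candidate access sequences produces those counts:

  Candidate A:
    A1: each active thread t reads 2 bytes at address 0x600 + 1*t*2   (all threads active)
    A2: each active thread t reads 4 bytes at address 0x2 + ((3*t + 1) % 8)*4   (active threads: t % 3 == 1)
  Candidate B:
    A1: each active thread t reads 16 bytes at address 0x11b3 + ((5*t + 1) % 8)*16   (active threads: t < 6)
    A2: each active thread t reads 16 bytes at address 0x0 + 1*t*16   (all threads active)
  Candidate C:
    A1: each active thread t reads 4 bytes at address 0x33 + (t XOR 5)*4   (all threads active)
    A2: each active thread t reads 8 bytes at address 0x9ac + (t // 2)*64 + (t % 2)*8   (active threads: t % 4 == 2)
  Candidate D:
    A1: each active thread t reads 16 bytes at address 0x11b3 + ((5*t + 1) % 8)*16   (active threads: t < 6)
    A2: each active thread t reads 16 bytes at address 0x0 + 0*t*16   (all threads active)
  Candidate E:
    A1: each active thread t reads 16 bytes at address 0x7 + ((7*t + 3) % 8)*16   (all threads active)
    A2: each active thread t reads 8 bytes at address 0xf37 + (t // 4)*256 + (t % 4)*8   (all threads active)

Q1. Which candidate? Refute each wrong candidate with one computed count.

A: A1 gives 1 transaction, not 3
C: A1 gives 2 transactions, not 3
D: A2 gives 1 transaction, not 2
E: A2 gives 4 transactions, not 2
B: all counts match (3,2)

Answer: B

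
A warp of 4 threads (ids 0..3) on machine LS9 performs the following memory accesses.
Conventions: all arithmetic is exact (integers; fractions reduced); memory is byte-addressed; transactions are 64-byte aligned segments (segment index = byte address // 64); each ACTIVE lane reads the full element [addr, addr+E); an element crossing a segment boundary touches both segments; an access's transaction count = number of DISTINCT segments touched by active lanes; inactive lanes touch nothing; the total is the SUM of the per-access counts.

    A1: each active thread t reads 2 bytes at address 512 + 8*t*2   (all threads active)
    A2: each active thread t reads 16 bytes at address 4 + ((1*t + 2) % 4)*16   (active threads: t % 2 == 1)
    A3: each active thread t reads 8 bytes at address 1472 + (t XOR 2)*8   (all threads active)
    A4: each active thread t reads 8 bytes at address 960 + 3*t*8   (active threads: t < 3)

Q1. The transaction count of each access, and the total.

A1: 1 transaction
A2: 2 transactions
A3: 1 transaction
A4: 1 transaction

Answer: 1,2,1,1; total 5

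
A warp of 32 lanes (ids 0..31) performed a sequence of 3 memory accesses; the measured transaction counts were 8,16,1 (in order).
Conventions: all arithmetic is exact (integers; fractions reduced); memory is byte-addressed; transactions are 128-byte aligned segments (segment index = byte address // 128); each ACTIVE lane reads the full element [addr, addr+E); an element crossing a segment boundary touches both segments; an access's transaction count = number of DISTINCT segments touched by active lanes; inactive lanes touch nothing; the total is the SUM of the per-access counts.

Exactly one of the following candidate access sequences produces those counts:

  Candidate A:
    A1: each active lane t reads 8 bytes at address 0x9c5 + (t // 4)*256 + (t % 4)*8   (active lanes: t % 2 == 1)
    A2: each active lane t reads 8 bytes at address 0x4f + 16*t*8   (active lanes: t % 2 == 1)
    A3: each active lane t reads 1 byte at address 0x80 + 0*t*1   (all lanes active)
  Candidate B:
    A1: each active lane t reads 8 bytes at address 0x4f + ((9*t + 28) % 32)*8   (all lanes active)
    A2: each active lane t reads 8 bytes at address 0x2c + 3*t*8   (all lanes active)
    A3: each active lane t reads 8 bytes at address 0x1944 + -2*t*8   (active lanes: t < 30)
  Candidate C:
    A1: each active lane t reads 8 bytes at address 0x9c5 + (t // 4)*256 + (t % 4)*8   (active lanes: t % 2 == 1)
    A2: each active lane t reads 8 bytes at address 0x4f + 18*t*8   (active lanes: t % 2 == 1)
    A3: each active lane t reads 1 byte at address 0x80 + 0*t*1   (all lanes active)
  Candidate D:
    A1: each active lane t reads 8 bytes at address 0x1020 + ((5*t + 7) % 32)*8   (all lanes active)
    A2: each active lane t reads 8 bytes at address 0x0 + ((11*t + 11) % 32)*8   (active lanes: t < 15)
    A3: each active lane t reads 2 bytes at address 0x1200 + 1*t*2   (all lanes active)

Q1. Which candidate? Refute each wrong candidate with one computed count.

B: A1 gives 3 transactions, not 8
C: A2 gives 20 transactions, not 16
D: A1 gives 3 transactions, not 8
A: all counts match (8,16,1)

Answer: A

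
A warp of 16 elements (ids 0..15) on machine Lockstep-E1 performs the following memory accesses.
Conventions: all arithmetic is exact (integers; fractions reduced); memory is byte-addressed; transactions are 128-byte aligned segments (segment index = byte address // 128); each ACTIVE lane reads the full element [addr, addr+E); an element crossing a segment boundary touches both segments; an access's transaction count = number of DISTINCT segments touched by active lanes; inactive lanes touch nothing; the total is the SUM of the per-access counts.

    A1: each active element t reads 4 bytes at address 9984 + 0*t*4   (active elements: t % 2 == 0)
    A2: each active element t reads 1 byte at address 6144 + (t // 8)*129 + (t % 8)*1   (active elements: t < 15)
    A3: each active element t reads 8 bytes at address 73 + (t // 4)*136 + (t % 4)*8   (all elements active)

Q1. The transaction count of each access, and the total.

A1: 1 transaction
A2: 2 transactions
A3: 5 transactions

Answer: 1,2,5; total 8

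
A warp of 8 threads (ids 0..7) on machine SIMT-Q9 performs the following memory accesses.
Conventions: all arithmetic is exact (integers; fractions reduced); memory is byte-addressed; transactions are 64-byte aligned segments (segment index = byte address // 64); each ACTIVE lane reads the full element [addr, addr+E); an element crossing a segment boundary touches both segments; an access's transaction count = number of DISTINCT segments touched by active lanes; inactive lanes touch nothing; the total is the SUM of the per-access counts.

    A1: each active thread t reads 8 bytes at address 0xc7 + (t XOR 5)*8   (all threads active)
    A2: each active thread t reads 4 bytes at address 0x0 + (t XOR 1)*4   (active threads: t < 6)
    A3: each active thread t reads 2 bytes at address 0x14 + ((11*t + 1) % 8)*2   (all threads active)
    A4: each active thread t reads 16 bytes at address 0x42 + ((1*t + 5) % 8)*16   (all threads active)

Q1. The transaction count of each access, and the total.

A1: 2 transactions
A2: 1 transaction
A3: 1 transaction
A4: 3 transactions

Answer: 2,1,1,3; total 7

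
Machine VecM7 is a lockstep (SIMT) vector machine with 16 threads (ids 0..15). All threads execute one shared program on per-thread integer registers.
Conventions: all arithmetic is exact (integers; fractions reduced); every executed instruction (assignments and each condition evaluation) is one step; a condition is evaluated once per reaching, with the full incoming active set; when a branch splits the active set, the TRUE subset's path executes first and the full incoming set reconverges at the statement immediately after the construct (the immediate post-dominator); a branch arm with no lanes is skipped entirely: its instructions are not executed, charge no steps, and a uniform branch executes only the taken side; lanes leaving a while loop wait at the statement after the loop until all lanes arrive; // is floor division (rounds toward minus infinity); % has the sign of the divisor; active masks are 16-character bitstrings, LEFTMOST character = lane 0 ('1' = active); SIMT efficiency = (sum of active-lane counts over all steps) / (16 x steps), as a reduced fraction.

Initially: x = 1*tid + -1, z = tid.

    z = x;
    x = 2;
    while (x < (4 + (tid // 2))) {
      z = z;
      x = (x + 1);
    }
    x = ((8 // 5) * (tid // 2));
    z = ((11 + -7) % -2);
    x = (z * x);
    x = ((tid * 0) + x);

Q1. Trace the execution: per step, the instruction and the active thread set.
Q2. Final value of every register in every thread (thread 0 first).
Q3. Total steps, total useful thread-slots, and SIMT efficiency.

step 0: z <- x                       1111111111111111
step 1: x <- 2                       1111111111111111
step 2: eval (x < (4 + (tid // 2)))  1111111111111111
step 3: z <- z                       1111111111111111
step 4: x <- (x + 1)                 1111111111111111
step 5: eval (x < (4 + (tid // 2)))  1111111111111111
step 6: z <- z                       1111111111111111
step 7: x <- (x + 1)                 1111111111111111
step 8: eval (x < (4 + (tid // 2)))  1111111111111111
step 9: z <- z                       0011111111111111
step 10: x <- (x + 1)                 0011111111111111
step 11: eval (x < (4 + (tid // 2)))  0011111111111111
step 12: z <- z                       0000111111111111
step 13: x <- (x + 1)                 0000111111111111
step 14: eval (x < (4 + (tid // 2)))  0000111111111111
step 15: z <- z                       0000001111111111
step 16: x <- (x + 1)                 0000001111111111
step 17: eval (x < (4 + (tid // 2)))  0000001111111111
step 18: z <- z                       0000000011111111
step 19: x <- (x + 1)                 0000000011111111
step 20: eval (x < (4 + (tid // 2)))  0000000011111111
step 21: z <- z                       0000000000111111
step 22: x <- (x + 1)                 0000000000111111
step 23: eval (x < (4 + (tid // 2)))  0000000000111111
step 24: z <- z                       0000000000001111
step 25: x <- (x + 1)                 0000000000001111
step 26: eval (x < (4 + (tid // 2)))  0000000000001111
step 27: z <- z                       0000000000000011
step 28: x <- (x + 1)                 0000000000000011
step 29: eval (x < (4 + (tid // 2)))  0000000000000011
step 30: x <- ((8 // 5) * (tid // 2)) 1111111111111111
step 31: z <- ((11 + -7) % -2)        1111111111111111
step 32: x <- (z * x)                 1111111111111111
step 33: x <- ((tid * 0) + x)         1111111111111111

Answer: 34 steps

x: 0,0,0,0,0,0,0,0,0,0,0,0,0,0,0,0
z: 0,0,0,0,0,0,0,0,0,0,0,0,0,0,0,0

steps = 34; useful = 376; efficiency = 376/544 = 47/68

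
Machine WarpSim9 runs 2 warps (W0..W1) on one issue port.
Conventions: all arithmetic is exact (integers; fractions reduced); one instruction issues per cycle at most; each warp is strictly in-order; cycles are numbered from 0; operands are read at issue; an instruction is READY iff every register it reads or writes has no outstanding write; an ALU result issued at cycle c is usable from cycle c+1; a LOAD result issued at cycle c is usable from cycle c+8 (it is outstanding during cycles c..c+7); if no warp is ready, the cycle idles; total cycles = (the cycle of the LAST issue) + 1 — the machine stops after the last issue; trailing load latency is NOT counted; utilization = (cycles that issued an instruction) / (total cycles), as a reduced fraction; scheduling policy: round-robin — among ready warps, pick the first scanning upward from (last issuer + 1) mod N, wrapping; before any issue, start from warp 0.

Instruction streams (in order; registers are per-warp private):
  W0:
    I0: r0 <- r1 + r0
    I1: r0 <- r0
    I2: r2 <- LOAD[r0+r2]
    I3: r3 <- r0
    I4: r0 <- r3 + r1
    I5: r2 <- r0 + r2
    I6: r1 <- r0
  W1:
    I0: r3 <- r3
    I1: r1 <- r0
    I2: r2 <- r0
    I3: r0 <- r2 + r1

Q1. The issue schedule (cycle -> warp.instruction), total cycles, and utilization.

cycle 0: W0.I0
cycle 1: W1.I0
cycle 2: W0.I1
cycle 3: W1.I1
cycle 4: W0.I2
cycle 5: W1.I2
cycle 6: W0.I3
cycle 7: W1.I3
cycle 8: W0.I4
cycle 9: idle
cycle 10: idle
cycle 11: idle
cycle 12: W0.I5
cycle 13: W0.I6

Answer: 14 cycles, utilization 11/14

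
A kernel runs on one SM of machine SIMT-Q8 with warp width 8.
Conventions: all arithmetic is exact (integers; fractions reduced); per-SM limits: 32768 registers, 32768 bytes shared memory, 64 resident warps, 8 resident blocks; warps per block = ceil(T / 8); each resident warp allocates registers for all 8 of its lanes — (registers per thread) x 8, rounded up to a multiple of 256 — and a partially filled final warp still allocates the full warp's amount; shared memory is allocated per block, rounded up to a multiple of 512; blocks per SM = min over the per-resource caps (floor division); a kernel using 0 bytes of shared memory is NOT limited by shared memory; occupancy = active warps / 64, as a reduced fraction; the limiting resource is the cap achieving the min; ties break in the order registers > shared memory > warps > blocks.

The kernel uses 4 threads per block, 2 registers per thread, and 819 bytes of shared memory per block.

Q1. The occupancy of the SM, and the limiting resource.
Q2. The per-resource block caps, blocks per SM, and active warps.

Answer: occupancy 1/8, limited by blocks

registers: 128 blocks
shared memory: 32 blocks
warps: 64 blocks
blocks: 8 blocks

Answer: 8 blocks, 8 active warps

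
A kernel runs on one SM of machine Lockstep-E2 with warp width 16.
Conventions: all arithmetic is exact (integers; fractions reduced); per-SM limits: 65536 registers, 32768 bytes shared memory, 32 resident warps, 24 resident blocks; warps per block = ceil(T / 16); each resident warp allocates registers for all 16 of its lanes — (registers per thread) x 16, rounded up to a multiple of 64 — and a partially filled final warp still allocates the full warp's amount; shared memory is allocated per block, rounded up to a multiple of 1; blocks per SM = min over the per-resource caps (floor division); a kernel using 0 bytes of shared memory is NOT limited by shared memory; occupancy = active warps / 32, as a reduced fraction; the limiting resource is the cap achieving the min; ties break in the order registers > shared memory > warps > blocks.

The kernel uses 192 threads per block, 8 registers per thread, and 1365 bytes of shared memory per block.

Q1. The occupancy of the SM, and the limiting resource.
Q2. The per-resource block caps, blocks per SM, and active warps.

Answer: occupancy 3/4, limited by warps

registers: 42 blocks
shared memory: 24 blocks
warps: 2 blocks
blocks: 24 blocks

Answer: 2 blocks, 24 active warps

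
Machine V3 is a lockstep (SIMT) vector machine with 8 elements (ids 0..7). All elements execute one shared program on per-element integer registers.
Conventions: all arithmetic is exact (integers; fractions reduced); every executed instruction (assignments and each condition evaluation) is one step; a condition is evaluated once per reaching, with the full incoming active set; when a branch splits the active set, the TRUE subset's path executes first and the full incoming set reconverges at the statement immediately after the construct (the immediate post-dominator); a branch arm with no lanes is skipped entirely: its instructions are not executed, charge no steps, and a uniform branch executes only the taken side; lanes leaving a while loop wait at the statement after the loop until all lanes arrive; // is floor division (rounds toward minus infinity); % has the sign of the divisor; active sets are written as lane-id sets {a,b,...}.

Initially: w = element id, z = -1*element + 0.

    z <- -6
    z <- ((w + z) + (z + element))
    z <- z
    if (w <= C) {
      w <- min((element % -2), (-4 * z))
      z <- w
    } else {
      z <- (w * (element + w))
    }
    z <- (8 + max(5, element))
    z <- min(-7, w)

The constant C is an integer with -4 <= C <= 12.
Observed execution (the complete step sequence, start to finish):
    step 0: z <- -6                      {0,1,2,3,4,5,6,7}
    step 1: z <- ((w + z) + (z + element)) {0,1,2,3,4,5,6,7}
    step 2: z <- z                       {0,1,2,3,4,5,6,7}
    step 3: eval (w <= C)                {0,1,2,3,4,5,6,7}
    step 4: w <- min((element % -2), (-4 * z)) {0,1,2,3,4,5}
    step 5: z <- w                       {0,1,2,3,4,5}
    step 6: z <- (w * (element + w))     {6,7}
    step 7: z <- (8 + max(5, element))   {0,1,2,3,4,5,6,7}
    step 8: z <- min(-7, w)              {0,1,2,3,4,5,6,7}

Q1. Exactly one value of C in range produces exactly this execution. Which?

Answer: C = 5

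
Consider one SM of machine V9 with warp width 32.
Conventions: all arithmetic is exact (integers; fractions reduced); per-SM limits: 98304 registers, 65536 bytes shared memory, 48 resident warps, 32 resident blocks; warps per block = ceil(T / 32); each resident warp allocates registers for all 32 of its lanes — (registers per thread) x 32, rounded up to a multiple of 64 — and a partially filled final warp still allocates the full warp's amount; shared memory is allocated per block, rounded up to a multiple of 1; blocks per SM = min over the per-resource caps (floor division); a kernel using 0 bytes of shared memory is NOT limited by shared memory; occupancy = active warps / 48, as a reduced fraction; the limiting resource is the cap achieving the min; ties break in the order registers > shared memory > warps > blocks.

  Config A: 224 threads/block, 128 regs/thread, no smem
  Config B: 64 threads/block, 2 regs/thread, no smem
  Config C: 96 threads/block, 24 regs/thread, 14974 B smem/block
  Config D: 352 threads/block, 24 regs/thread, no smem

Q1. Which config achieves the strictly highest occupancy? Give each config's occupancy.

occupancies: A 7/16, B 1, C 1/4, D 11/12

Answer: B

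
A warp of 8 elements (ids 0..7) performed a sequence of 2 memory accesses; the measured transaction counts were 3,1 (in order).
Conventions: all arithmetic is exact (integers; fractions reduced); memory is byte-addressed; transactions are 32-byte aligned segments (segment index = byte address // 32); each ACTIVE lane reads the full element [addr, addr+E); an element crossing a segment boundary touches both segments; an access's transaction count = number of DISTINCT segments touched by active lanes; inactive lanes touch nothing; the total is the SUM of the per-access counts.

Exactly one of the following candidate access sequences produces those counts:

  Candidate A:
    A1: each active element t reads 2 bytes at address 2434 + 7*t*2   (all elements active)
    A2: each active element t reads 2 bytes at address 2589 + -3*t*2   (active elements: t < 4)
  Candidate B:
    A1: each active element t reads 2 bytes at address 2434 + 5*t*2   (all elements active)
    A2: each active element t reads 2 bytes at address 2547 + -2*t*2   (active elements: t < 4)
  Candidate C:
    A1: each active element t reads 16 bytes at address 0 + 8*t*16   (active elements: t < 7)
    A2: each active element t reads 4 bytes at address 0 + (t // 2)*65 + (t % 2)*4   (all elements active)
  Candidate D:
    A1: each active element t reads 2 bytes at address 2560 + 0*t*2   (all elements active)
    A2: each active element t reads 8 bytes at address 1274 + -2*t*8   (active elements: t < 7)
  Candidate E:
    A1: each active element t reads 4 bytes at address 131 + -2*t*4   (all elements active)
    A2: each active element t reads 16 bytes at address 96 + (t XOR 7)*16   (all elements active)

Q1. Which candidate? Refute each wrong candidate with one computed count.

A: A1 gives 4 transactions, not 3
C: A1 gives 7 transactions, not 3
D: A1 gives 1 transaction, not 3
E: A2 gives 4 transactions, not 1
B: all counts match (3,1)

Answer: B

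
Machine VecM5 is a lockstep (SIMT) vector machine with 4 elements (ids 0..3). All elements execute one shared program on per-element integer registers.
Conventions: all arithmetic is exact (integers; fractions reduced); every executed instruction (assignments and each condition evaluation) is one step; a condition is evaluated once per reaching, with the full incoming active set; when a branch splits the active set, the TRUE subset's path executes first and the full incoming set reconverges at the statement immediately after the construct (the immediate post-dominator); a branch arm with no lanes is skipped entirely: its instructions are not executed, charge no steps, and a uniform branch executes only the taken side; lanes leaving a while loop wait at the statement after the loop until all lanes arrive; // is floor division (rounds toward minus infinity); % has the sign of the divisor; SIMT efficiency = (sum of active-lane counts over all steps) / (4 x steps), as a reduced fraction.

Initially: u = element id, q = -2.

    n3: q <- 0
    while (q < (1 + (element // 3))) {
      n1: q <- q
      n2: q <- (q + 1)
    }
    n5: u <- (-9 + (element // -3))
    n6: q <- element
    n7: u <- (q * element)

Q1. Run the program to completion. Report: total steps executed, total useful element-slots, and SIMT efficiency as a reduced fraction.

Answer: 11 steps, 35 useful, 35/44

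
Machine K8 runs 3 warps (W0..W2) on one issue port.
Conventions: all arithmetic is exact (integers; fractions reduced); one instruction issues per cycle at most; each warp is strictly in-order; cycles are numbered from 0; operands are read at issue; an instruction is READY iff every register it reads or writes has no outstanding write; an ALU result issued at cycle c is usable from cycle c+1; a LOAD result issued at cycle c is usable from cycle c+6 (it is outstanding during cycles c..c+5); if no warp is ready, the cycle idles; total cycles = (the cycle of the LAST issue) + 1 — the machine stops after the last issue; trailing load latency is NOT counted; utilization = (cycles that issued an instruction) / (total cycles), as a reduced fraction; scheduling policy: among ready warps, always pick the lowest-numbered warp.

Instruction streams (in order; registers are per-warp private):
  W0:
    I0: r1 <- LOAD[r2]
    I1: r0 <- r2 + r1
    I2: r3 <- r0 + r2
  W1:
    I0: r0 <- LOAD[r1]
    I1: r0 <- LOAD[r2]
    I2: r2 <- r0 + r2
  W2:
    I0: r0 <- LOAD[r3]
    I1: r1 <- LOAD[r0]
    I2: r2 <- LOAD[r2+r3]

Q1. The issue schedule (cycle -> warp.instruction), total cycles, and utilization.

cycle 0: W0.I0
cycle 1: W1.I0
cycle 2: W2.I0
cycle 3: idle
cycle 4: idle
cycle 5: idle
cycle 6: W0.I1
cycle 7: W0.I2
cycle 8: W1.I1
cycle 9: W2.I1
cycle 10: W2.I2
cycle 11: idle
cycle 12: idle
cycle 13: idle
cycle 14: W1.I2

Answer: 15 cycles, utilization 3/5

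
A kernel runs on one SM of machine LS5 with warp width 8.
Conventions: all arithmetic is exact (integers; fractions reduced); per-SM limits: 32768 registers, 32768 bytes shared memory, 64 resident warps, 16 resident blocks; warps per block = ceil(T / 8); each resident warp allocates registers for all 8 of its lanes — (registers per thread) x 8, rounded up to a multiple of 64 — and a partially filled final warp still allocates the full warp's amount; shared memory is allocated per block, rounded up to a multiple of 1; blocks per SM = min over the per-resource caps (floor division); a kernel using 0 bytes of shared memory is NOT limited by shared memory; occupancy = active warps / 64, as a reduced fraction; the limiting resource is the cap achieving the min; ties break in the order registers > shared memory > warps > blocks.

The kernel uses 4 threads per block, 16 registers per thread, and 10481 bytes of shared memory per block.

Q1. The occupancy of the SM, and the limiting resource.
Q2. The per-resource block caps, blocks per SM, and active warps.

Answer: occupancy 3/64, limited by shared memory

registers: 256 blocks
shared memory: 3 blocks
warps: 64 blocks
blocks: 16 blocks

Answer: 3 blocks, 3 active warps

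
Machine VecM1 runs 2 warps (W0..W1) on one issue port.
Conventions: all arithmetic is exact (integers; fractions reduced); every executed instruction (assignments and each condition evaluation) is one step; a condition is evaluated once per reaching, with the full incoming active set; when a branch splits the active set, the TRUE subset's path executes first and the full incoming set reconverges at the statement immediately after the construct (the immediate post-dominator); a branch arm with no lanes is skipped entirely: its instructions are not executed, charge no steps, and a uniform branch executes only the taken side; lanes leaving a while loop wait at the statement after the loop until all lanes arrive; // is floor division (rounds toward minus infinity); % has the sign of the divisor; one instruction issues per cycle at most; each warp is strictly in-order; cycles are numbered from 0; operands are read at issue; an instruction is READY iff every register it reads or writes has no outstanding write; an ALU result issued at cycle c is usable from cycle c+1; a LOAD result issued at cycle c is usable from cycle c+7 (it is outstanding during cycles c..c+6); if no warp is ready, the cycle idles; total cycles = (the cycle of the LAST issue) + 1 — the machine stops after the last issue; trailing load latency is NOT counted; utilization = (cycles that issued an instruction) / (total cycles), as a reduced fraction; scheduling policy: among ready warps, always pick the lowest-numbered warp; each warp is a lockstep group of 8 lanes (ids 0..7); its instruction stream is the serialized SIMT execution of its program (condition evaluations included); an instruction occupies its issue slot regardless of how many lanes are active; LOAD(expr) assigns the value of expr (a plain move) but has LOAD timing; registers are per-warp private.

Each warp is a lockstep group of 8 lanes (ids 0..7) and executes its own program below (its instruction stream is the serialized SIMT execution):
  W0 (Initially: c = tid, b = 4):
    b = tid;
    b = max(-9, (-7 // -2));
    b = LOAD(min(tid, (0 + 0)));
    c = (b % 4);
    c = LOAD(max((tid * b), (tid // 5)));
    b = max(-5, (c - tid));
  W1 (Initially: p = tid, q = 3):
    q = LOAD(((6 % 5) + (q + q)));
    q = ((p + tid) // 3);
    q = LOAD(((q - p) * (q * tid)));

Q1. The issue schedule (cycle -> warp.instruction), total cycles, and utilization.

cycle 0: W0.I0
cycle 1: W0.I1
cycle 2: W0.I2
cycle 3: W1.I0
cycle 4: idle
cycle 5: idle
cycle 6: idle
cycle 7: idle
cycle 8: idle
cycle 9: W0.I3
cycle 10: W0.I4
cycle 11: W1.I1
cycle 12: W1.I2
cycle 13: idle
cycle 14: idle
cycle 15: idle
cycle 16: idle
cycle 17: W0.I5

Answer: 18 cycles, utilization 1/2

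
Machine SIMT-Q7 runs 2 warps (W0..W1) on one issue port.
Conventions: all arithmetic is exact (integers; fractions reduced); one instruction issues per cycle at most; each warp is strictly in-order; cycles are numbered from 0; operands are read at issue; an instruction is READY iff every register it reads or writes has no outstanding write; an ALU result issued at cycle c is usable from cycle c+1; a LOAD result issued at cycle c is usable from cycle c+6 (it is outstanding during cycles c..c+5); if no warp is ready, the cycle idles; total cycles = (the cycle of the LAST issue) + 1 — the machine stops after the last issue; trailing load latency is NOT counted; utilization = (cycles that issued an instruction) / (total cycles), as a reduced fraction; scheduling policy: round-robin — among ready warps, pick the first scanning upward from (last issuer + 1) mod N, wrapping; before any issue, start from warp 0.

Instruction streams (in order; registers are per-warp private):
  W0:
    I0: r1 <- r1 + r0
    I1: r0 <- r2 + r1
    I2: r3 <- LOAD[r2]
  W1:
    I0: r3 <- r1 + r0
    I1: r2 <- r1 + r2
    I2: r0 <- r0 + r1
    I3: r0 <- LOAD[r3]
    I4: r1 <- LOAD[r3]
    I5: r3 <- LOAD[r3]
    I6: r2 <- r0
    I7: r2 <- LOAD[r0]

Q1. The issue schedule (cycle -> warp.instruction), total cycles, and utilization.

cycle 0: W0.I0
cycle 1: W1.I0
cycle 2: W0.I1
cycle 3: W1.I1
cycle 4: W0.I2
cycle 5: W1.I2
cycle 6: W1.I3
cycle 7: W1.I4
cycle 8: W1.I5
cycle 9: idle
cycle 10: idle
cycle 11: idle
cycle 12: W1.I6
cycle 13: W1.I7

Answer: 14 cycles, utilization 11/14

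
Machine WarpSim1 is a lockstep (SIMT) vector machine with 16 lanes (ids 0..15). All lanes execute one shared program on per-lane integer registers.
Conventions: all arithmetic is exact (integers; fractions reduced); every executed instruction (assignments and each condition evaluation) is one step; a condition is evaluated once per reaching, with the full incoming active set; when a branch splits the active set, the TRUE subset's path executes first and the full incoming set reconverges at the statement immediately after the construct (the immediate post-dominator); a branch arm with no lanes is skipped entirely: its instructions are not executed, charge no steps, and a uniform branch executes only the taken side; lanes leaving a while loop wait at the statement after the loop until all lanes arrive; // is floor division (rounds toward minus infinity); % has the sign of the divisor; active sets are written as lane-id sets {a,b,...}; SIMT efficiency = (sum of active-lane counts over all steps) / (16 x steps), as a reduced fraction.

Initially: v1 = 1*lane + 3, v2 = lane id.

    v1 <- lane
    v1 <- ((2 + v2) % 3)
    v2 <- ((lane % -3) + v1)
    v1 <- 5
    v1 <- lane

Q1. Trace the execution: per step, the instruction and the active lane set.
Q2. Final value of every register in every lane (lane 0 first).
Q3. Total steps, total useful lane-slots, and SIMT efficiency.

step 0: v1 <- lane                   {0,1,2,3,4,5,6,7,8,9,10,11,12,13,14,15}
step 1: v1 <- ((2 + v2) % 3)         {0,1,2,3,4,5,6,7,8,9,10,11,12,13,14,15}
step 2: v2 <- ((lane % -3) + v1)     {0,1,2,3,4,5,6,7,8,9,10,11,12,13,14,15}
step 3: v1 <- 5                      {0,1,2,3,4,5,6,7,8,9,10,11,12,13,14,15}
step 4: v1 <- lane                   {0,1,2,3,4,5,6,7,8,9,10,11,12,13,14,15}

Answer: 5 steps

v1: 0,1,2,3,4,5,6,7,8,9,10,11,12,13,14,15
v2: 2,-2,0,2,-2,0,2,-2,0,2,-2,0,2,-2,0,2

steps = 5; useful = 80; efficiency = 80/80 = 1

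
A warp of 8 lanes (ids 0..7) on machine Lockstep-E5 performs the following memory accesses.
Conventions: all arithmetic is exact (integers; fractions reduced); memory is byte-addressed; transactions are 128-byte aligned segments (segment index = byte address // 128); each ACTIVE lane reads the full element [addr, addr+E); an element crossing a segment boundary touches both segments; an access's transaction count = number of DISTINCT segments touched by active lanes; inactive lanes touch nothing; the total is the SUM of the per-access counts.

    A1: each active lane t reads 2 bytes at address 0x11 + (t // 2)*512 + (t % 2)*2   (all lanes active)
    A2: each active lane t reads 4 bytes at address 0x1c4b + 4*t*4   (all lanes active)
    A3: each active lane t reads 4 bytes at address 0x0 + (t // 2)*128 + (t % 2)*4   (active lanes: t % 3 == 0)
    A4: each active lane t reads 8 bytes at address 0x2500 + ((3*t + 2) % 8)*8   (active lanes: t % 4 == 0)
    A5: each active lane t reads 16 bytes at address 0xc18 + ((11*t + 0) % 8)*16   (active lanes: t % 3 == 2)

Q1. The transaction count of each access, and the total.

A1: 4 transactions
A2: 2 transactions
A3: 3 transactions
A4: 1 transaction
A5: 2 transactions

Answer: 4,2,3,1,2; total 12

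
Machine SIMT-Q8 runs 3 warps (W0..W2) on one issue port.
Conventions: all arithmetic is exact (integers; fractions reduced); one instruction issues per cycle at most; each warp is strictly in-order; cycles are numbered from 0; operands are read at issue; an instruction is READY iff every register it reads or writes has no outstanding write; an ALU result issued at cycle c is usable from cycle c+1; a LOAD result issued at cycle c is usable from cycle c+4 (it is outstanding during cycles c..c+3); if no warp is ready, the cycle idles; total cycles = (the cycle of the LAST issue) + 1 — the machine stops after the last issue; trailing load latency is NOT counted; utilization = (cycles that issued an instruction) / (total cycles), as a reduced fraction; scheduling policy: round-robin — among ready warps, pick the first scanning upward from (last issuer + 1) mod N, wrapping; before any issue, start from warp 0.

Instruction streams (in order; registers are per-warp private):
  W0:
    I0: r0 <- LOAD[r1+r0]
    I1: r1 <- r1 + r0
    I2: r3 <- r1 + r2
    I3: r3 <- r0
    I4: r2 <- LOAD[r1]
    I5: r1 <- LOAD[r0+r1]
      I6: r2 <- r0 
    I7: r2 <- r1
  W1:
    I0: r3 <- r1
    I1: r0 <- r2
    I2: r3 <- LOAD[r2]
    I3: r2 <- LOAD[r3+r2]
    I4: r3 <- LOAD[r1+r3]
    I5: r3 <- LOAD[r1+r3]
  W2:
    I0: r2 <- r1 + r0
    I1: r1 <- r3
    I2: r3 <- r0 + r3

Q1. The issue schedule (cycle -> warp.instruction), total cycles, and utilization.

cycle 0: W0.I0
cycle 1: W1.I0
cycle 2: W2.I0
cycle 3: W1.I1
cycle 4: W2.I1
cycle 5: W0.I1
cycle 6: W1.I2
cycle 7: W2.I2
cycle 8: W0.I2
cycle 9: W0.I3
cycle 10: W1.I3
cycle 11: W0.I4
cycle 12: W1.I4
cycle 13: W0.I5
cycle 14: idle
cycle 15: W0.I6
cycle 16: W1.I5
cycle 17: W0.I7

Answer: 18 cycles, utilization 17/18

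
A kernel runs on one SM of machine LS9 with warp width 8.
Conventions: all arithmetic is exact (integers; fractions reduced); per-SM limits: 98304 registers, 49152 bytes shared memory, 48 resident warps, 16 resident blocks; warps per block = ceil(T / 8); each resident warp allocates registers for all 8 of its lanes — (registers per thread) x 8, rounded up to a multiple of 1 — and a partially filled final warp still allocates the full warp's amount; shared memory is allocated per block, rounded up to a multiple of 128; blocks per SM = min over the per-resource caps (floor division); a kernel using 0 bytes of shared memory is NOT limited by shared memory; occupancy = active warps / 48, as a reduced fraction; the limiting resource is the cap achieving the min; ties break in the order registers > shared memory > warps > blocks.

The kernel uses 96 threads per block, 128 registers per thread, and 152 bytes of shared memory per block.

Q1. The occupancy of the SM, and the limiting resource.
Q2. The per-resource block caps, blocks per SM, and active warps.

Answer: occupancy 1, limited by warps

registers: 8 blocks
shared memory: 192 blocks
warps: 4 blocks
blocks: 16 blocks

Answer: 4 blocks, 48 active warps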